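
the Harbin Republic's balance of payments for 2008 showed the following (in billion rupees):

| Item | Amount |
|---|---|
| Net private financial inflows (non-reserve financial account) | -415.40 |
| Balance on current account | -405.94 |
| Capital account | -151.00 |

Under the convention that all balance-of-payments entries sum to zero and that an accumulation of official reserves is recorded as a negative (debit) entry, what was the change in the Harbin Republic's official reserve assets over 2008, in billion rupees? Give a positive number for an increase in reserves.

-972.34

Official reserve transactions balance = -((-405.94) + (-151.00) + (-415.40)) = 972.34
An accumulation of reserves is recorded as a debit (negative entry), so the change in the stock of reserves is the negative of that balance.
Change in official reserves = -(972.34) = -972.34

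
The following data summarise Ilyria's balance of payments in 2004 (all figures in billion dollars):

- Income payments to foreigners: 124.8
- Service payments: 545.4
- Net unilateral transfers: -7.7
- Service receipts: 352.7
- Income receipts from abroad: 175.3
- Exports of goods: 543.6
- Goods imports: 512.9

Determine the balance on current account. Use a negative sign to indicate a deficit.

Goods balance = 543.6 - 512.9 = 30.7
Services balance = 352.7 - 545.4 = -192.7
Trade balance (goods + services) = 30.7 + (-192.7) = -162.0
Net primary income = 175.3 - 124.8 = 50.5
Net secondary income = -7.7
Current account = -162.0 + 50.5 + (-7.7) = -119.2

-119.2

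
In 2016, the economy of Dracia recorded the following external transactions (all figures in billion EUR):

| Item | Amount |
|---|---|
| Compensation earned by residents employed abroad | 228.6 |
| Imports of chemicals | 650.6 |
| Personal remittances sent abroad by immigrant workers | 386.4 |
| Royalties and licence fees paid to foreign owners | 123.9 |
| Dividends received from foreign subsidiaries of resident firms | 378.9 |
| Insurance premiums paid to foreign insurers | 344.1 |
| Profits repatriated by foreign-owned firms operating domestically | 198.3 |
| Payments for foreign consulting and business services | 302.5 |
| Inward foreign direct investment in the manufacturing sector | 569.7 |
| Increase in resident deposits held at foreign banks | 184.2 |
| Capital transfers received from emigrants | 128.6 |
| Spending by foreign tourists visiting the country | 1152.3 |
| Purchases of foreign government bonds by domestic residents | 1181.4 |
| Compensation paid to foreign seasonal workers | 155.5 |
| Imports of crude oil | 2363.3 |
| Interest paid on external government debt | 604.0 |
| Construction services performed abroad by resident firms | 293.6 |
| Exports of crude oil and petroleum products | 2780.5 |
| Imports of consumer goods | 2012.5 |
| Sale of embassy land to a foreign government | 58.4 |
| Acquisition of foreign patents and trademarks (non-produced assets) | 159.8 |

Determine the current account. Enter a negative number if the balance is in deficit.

-2307.2

Goods: 2780.5 - 650.6 - 2363.3 - 2012.5 = -2245.9
Services: -302.5 - 123.9 - 344.1 + 293.6 + 1152.3 = 675.4
Primary income: 378.9 - 198.3 + 228.6 - 155.5 - 604.0 = -350.3
Secondary income: -386.4
Current account = (-2245.9) + 675.4 + (-350.3) + (-386.4) = -2307.2
(Excluded from the current account — financial account: inward foreign direct investment in the manufacturing sector 569.7, increase in resident deposits held at foreign banks 184.2, purchases of foreign government bonds by domestic residents 1181.4; capital account: capital transfers received from emigrants 128.6, sale of embassy land to a foreign government 58.4, acquisition of foreign patents and trademarks (non-produced assets) 159.8.)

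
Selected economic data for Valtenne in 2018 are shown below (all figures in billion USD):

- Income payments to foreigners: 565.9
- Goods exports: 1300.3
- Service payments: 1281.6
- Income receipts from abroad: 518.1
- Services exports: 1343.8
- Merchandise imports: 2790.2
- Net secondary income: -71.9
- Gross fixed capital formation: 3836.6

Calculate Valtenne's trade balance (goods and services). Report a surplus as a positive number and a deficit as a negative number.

-1427.7

Goods balance = 1300.3 - 2790.2 = -1489.9
Services balance = 1343.8 - 1281.6 = 62.2
Trade balance (goods + services) = -1489.9 + 62.2 = -1427.7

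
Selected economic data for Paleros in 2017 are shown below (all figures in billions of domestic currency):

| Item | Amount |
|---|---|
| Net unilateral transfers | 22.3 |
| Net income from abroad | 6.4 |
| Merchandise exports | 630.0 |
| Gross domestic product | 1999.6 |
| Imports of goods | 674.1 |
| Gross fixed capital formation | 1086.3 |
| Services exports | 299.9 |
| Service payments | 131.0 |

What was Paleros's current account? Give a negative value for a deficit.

153.5

Goods balance = 630.0 - 674.1 = -44.1
Services balance = 299.9 - 131.0 = 168.9
Trade balance (goods + services) = -44.1 + 168.9 = 124.8
Net primary income = 6.4
Net secondary income = 22.3
Current account = 124.8 + 6.4 + 22.3 = 153.5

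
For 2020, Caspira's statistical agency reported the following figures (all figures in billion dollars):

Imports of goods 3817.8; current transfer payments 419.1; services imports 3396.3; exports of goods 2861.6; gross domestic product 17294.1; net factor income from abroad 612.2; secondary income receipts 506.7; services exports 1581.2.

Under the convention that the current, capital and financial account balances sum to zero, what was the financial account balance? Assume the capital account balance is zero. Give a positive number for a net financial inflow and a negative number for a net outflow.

2071.5

Goods balance = 2861.6 - 3817.8 = -956.2
Services balance = 1581.2 - 3396.3 = -1815.1
Trade balance (goods + services) = -956.2 + (-1815.1) = -2771.3
Net primary income = 612.2
Net secondary income = 506.7 - 419.1 = 87.6
Current account = -2771.3 + 612.2 + 87.6 = -2071.5
Financial account = -(-2071.5) = 2071.5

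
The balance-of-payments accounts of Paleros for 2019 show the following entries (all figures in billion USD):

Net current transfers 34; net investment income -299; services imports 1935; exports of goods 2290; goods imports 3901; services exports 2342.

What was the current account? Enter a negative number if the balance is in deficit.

-1469

Goods balance = 2290 - 3901 = -1611
Services balance = 2342 - 1935 = 407
Trade balance (goods + services) = -1611 + 407 = -1204
Net primary income = -299
Net secondary income = 34
Current account = -1204 + (-299) + 34 = -1469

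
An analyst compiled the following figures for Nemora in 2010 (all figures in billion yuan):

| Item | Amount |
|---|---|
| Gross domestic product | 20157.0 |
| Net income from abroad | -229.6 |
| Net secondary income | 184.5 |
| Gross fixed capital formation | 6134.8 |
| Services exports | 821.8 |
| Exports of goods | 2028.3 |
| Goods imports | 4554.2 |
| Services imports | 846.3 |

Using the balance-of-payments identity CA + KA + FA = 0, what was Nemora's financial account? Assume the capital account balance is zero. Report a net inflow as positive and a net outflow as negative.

2595.5

Goods balance = 2028.3 - 4554.2 = -2525.9
Services balance = 821.8 - 846.3 = -24.5
Trade balance (goods + services) = -2525.9 + (-24.5) = -2550.4
Net primary income = -229.6
Net secondary income = 184.5
Current account = -2550.4 + (-229.6) + 184.5 = -2595.5
Financial account = -(-2595.5) = 2595.5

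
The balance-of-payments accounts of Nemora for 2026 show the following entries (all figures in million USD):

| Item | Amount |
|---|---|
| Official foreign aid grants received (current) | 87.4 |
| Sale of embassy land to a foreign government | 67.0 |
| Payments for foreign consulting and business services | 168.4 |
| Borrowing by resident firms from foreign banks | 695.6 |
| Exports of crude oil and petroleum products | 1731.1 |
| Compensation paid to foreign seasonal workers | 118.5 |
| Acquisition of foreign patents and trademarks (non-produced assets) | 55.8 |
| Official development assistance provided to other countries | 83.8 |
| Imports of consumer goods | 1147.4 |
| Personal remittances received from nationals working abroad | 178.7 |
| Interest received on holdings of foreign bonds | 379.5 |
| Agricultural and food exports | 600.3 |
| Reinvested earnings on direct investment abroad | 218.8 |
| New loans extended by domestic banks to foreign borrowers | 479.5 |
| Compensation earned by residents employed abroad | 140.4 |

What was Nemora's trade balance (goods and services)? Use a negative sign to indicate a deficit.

1015.6

Goods: 600.3 + 1731.1 - 1147.4 = 1184.0
Services: -168.4
Trade balance = 1184.0 + (-168.4) = 1015.6
(Excluded from the trade balance — secondary income: official foreign aid grants received (current) 87.4, official development assistance provided to other countries 83.8, personal remittances received from nationals working abroad 178.7; capital account: sale of embassy land to a foreign government 67.0, acquisition of foreign patents and trademarks (non-produced assets) 55.8; financial account: borrowing by resident firms from foreign banks 695.6, new loans extended by domestic banks to foreign borrowers 479.5; primary income: compensation paid to foreign seasonal workers 118.5, interest received on holdings of foreign bonds 379.5, reinvested earnings on direct investment abroad 218.8, compensation earned by residents employed abroad 140.4.)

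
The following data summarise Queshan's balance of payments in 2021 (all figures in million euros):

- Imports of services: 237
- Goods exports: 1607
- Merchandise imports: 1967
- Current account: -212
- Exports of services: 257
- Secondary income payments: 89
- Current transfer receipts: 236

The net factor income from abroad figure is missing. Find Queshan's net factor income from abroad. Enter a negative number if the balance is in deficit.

Current account = goods balance + services balance + net primary income + net secondary income
Sum of the known components = -193
Net factor income from abroad = CA - (known components) = -212 - (-193) = -19

-19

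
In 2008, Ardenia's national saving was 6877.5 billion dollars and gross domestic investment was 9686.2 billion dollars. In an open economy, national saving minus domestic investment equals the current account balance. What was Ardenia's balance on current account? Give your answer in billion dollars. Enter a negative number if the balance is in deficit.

-2808.7

CA = S - I = 6877.5 - 9686.2 = -2808.7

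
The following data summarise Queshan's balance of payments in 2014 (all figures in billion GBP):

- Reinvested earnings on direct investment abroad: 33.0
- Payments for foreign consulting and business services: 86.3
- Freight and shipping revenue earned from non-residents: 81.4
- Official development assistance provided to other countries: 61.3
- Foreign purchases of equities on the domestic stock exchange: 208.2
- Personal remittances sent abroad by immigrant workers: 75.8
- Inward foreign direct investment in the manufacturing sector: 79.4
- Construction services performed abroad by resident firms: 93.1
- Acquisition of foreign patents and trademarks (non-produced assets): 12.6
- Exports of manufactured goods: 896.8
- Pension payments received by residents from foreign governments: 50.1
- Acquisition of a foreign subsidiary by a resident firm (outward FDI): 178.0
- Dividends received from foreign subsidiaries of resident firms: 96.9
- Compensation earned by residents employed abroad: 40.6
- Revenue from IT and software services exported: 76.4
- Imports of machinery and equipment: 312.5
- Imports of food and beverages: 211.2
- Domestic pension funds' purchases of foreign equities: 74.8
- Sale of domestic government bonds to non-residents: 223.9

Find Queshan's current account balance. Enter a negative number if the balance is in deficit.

621.2

Goods: -312.5 - 211.2 + 896.8 = 373.1
Services: -86.3 + 81.4 + 76.4 + 93.1 = 164.6
Primary income: 96.9 + 40.6 + 33.0 = 170.5
Secondary income: -75.8 - 61.3 + 50.1 = -87.0
Current account = 373.1 + 164.6 + 170.5 + (-87.0) = 621.2
(Excluded from the current account — financial account: foreign purchases of equities on the domestic stock exchange 208.2, inward foreign direct investment in the manufacturing sector 79.4, acquisition of a foreign subsidiary by a resident firm (outward FDI) 178.0, domestic pension funds' purchases of foreign equities 74.8, sale of domestic government bonds to non-residents 223.9; capital account: acquisition of foreign patents and trademarks (non-produced assets) 12.6.)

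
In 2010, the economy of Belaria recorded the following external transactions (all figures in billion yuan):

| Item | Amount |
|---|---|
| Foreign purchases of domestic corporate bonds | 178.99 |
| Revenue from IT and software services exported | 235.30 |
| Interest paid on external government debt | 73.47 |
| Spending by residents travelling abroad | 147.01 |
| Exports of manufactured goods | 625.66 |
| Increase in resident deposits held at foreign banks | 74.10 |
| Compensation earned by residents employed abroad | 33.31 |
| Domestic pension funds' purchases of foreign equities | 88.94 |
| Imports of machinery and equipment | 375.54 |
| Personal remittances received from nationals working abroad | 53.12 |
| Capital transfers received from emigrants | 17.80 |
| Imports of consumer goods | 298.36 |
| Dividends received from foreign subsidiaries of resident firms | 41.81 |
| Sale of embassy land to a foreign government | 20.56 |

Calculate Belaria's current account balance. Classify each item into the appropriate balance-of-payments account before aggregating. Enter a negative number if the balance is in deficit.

94.82

Goods: -298.36 + 625.66 - 375.54 = -48.24
Services: 235.30 - 147.01 = 88.29
Primary income: -73.47 + 33.31 + 41.81 = 1.65
Secondary income: 53.12
Current account = (-48.24) + 88.29 + 1.65 + 53.12 = 94.82
(Excluded from the current account — financial account: foreign purchases of domestic corporate bonds 178.99, increase in resident deposits held at foreign banks 74.10, domestic pension funds' purchases of foreign equities 88.94; capital account: capital transfers received from emigrants 17.80, sale of embassy land to a foreign government 20.56.)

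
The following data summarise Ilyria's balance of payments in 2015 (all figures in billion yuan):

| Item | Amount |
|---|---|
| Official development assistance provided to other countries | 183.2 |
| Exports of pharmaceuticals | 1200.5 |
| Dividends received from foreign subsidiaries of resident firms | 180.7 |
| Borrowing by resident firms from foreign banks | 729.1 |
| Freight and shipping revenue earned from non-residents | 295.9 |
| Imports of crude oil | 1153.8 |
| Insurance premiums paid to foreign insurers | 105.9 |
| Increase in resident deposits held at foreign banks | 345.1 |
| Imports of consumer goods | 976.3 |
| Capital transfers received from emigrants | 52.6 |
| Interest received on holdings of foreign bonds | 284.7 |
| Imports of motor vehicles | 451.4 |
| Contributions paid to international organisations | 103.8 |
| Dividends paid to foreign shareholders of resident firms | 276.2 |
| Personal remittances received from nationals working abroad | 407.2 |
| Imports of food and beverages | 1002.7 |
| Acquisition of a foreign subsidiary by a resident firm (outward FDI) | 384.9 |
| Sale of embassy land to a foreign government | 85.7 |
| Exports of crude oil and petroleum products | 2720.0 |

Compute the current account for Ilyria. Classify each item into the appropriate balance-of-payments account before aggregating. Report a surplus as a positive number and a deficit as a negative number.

Goods: -451.4 + 1200.5 - 976.3 - 1153.8 - 1002.7 + 2720.0 = 336.3
Services: 295.9 - 105.9 = 190.0
Primary income: -276.2 + 284.7 + 180.7 = 189.2
Secondary income: -103.8 - 183.2 + 407.2 = 120.2
Current account = 336.3 + 190.0 + 189.2 + 120.2 = 835.7
(Excluded from the current account — financial account: borrowing by resident firms from foreign banks 729.1, increase in resident deposits held at foreign banks 345.1, acquisition of a foreign subsidiary by a resident firm (outward FDI) 384.9; capital account: capital transfers received from emigrants 52.6, sale of embassy land to a foreign government 85.7.)

835.7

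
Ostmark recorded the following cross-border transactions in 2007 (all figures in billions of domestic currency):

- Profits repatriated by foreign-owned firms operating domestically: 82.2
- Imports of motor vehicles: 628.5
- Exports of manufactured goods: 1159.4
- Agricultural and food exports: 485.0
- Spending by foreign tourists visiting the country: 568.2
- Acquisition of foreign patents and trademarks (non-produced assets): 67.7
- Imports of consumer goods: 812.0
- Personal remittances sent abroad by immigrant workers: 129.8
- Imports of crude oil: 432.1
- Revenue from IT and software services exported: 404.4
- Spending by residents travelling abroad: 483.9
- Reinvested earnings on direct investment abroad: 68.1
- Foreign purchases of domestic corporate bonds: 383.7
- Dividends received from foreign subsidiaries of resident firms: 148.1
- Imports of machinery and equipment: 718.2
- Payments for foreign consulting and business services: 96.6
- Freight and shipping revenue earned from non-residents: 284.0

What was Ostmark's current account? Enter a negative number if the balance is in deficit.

Goods: -812.0 + 1159.4 + 485.0 - 628.5 - 432.1 - 718.2 = -946.4
Services: 404.4 + 284.0 - 483.9 + 568.2 - 96.6 = 676.1
Primary income: 148.1 - 82.2 + 68.1 = 134.0
Secondary income: -129.8
Current account = (-946.4) + 676.1 + 134.0 + (-129.8) = -266.1
(Excluded from the current account — capital account: acquisition of foreign patents and trademarks (non-produced assets) 67.7; financial account: foreign purchases of domestic corporate bonds 383.7.)

-266.1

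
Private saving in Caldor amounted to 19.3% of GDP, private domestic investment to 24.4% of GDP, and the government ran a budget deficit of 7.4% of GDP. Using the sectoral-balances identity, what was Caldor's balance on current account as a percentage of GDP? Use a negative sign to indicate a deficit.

-12.5

By the sectoral-balances identity, CA = (S_private - I) + (T - G).
Private balance = 19.3 - 24.4 = -5.1
Government balance (T - G) = -7.4
CA = -5.1 + (-7.4) = -12.5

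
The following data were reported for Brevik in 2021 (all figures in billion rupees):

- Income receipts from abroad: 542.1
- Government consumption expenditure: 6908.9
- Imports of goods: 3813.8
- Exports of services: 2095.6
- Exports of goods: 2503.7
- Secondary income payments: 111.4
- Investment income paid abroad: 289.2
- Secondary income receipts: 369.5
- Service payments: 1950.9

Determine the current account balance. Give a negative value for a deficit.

-654.4

Goods balance = 2503.7 - 3813.8 = -1310.1
Services balance = 2095.6 - 1950.9 = 144.7
Trade balance (goods + services) = -1310.1 + 144.7 = -1165.4
Net primary income = 542.1 - 289.2 = 252.9
Net secondary income = 369.5 - 111.4 = 258.1
Current account = -1165.4 + 252.9 + 258.1 = -654.4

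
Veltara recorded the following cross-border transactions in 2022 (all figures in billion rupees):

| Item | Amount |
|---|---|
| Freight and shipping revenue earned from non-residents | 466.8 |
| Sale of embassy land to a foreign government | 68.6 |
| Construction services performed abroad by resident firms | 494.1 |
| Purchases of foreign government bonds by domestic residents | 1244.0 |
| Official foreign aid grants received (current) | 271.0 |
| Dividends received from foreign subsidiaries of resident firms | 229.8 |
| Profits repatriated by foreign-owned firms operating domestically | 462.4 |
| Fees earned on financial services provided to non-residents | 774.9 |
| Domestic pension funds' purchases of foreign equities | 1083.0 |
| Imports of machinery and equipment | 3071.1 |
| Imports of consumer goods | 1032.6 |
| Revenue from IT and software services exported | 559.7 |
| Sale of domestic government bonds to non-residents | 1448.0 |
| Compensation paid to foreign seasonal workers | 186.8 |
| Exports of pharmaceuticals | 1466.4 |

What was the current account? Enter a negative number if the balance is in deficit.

-490.2

Goods: 1466.4 - 3071.1 - 1032.6 = -2637.3
Services: 559.7 + 774.9 + 466.8 + 494.1 = 2295.5
Primary income: -186.8 - 462.4 + 229.8 = -419.4
Secondary income: 271.0
Current account = (-2637.3) + 2295.5 + (-419.4) + 271.0 = -490.2
(Excluded from the current account — capital account: sale of embassy land to a foreign government 68.6; financial account: purchases of foreign government bonds by domestic residents 1244.0, domestic pension funds' purchases of foreign equities 1083.0, sale of domestic government bonds to non-residents 1448.0.)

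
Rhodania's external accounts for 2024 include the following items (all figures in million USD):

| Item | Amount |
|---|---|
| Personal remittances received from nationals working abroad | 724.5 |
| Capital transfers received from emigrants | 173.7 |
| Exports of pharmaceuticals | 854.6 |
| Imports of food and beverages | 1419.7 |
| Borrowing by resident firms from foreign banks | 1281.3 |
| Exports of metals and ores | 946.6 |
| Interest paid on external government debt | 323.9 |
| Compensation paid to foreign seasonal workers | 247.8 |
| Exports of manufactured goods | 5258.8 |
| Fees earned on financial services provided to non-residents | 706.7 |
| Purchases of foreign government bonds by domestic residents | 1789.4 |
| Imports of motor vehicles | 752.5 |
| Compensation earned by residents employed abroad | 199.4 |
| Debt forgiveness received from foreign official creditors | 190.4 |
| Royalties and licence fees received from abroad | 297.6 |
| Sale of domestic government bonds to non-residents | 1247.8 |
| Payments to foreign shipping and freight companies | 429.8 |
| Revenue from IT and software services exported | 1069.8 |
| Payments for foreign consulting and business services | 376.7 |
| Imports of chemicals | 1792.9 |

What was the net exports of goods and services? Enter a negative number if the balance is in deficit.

Goods: -1792.9 + 5258.8 + 946.6 + 854.6 - 1419.7 - 752.5 = 3094.9
Services: 1069.8 + 706.7 - 429.8 - 376.7 + 297.6 = 1267.6
Trade balance = 3094.9 + 1267.6 = 4362.5
(Excluded from the trade balance — secondary income: personal remittances received from nationals working abroad 724.5; capital account: capital transfers received from emigrants 173.7, debt forgiveness received from foreign official creditors 190.4; financial account: borrowing by resident firms from foreign banks 1281.3, purchases of foreign government bonds by domestic residents 1789.4, sale of domestic government bonds to non-residents 1247.8; primary income: interest paid on external government debt 323.9, compensation paid to foreign seasonal workers 247.8, compensation earned by residents employed abroad 199.4.)

4362.5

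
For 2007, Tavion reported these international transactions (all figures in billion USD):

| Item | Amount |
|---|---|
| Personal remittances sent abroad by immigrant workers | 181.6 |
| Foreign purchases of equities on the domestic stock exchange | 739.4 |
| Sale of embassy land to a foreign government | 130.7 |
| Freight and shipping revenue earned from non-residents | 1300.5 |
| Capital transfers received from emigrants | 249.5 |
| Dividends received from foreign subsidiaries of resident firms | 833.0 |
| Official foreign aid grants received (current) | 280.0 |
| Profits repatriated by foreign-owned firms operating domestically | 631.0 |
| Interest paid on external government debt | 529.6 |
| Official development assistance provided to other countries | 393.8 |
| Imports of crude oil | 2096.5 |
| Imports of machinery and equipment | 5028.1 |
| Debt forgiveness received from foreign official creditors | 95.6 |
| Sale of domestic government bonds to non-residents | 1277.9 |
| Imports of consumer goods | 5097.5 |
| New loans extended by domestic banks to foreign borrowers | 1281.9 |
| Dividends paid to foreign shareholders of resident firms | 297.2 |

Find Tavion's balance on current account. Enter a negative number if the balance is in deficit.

Goods: -5028.1 - 2096.5 - 5097.5 = -12222.1
Services: 1300.5
Primary income: 833.0 - 297.2 - 529.6 - 631.0 = -624.8
Secondary income: 280.0 - 393.8 - 181.6 = -295.4
Current account = (-12222.1) + 1300.5 + (-624.8) + (-295.4) = -11841.8
(Excluded from the current account — financial account: foreign purchases of equities on the domestic stock exchange 739.4, sale of domestic government bonds to non-residents 1277.9, new loans extended by domestic banks to foreign borrowers 1281.9; capital account: sale of embassy land to a foreign government 130.7, capital transfers received from emigrants 249.5, debt forgiveness received from foreign official creditors 95.6.)

-11841.8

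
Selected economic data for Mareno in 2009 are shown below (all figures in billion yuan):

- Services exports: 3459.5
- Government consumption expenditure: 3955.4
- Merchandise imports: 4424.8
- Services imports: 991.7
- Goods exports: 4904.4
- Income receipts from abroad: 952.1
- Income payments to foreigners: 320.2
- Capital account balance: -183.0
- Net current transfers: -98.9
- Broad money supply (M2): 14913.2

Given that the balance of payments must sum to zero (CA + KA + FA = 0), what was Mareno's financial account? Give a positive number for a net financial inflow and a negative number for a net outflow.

Goods balance = 4904.4 - 4424.8 = 479.6
Services balance = 3459.5 - 991.7 = 2467.8
Trade balance (goods + services) = 479.6 + 2467.8 = 2947.4
Net primary income = 952.1 - 320.2 = 631.9
Net secondary income = -98.9
Current account = 2947.4 + 631.9 + (-98.9) = 3480.4
Financial account = -(3480.4 + (-183.0)) = -3297.4

-3297.4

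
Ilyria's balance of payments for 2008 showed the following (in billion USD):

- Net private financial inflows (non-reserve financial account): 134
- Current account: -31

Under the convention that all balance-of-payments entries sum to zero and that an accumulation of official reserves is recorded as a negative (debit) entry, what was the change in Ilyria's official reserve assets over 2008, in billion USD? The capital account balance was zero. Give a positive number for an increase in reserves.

103

Official reserve transactions balance = -((-31) + 134) = -103
An accumulation of reserves is recorded as a debit (negative entry), so the change in the stock of reserves is the negative of that balance.
Change in official reserves = -(-103) = 103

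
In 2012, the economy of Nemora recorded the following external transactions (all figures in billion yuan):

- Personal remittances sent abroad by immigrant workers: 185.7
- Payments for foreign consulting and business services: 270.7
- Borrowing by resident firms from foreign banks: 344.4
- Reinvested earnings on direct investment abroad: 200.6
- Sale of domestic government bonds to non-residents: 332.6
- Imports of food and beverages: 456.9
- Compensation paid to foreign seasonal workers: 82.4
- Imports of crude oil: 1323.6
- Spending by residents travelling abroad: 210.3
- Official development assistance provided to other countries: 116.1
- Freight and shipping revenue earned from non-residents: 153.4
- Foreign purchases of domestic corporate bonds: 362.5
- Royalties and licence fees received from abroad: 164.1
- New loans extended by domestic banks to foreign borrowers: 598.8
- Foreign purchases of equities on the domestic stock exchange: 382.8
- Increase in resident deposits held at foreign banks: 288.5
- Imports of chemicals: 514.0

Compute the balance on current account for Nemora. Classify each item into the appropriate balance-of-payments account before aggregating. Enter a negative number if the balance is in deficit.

Goods: -456.9 - 1323.6 - 514.0 = -2294.5
Services: -270.7 - 210.3 + 164.1 + 153.4 = -163.5
Primary income: -82.4 + 200.6 = 118.2
Secondary income: -116.1 - 185.7 = -301.8
Current account = (-2294.5) + (-163.5) + 118.2 + (-301.8) = -2641.6
(Excluded from the current account — financial account: borrowing by resident firms from foreign banks 344.4, sale of domestic government bonds to non-residents 332.6, foreign purchases of domestic corporate bonds 362.5, new loans extended by domestic banks to foreign borrowers 598.8, foreign purchases of equities on the domestic stock exchange 382.8, increase in resident deposits held at foreign banks 288.5.)

-2641.6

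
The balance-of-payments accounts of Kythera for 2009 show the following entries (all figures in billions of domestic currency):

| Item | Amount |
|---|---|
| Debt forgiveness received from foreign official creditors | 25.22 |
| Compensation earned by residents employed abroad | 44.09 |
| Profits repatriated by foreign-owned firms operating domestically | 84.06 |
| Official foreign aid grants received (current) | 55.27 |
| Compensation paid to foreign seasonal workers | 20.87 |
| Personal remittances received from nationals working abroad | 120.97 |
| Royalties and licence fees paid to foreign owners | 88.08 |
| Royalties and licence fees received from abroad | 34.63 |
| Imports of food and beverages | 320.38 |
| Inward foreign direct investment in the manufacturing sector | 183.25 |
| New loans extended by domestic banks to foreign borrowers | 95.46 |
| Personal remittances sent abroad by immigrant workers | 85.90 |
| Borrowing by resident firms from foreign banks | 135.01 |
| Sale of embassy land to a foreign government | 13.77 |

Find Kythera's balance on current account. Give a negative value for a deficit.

Goods: -320.38
Services: -88.08 + 34.63 = -53.45
Primary income: 44.09 - 84.06 - 20.87 = -60.84
Secondary income: 120.97 + 55.27 - 85.90 = 90.34
Current account = (-320.38) + (-53.45) + (-60.84) + 90.34 = -344.33
(Excluded from the current account — capital account: debt forgiveness received from foreign official creditors 25.22, sale of embassy land to a foreign government 13.77; financial account: inward foreign direct investment in the manufacturing sector 183.25, new loans extended by domestic banks to foreign borrowers 95.46, borrowing by resident firms from foreign banks 135.01.)

-344.33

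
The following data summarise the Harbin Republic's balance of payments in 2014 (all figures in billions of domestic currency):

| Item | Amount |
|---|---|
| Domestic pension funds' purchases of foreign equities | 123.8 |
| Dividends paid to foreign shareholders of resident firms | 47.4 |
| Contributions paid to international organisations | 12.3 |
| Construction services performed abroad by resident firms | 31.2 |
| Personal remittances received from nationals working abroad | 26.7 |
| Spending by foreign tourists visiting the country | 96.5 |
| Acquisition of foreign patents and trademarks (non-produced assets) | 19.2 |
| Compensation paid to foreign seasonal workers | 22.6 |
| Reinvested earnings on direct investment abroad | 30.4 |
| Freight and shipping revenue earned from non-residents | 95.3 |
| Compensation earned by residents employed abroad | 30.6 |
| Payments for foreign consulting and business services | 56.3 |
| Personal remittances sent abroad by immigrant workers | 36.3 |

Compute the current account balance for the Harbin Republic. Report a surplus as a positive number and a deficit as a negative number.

135.8

Services: 95.3 + 96.5 + 31.2 - 56.3 = 166.7
Primary income: 30.6 + 30.4 - 47.4 - 22.6 = -9.0
Secondary income: -36.3 + 26.7 - 12.3 = -21.9
Current account = 166.7 + (-9.0) + (-21.9) = 135.8
(Excluded from the current account — financial account: domestic pension funds' purchases of foreign equities 123.8; capital account: acquisition of foreign patents and trademarks (non-produced assets) 19.2.)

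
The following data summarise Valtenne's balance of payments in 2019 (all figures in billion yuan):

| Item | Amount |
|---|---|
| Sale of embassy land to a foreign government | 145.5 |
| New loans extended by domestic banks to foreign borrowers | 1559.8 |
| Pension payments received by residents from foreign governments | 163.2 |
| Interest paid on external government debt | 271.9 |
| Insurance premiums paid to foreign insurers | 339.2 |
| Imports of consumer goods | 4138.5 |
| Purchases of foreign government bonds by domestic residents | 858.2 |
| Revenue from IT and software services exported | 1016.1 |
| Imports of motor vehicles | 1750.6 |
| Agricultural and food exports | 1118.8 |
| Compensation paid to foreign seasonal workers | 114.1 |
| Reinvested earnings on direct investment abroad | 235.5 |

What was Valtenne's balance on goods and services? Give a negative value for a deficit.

-4093.4

Goods: -4138.5 + 1118.8 - 1750.6 = -4770.3
Services: 1016.1 - 339.2 = 676.9
Trade balance = -4770.3 + 676.9 = -4093.4
(Excluded from the trade balance — capital account: sale of embassy land to a foreign government 145.5; financial account: new loans extended by domestic banks to foreign borrowers 1559.8, purchases of foreign government bonds by domestic residents 858.2; secondary income: pension payments received by residents from foreign governments 163.2; primary income: interest paid on external government debt 271.9, compensation paid to foreign seasonal workers 114.1, reinvested earnings on direct investment abroad 235.5.)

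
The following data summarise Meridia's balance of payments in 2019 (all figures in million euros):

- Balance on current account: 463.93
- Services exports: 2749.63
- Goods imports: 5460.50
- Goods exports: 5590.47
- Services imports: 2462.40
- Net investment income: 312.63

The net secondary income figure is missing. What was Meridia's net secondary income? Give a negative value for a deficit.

-265.90

Current account = goods balance + services balance + net primary income + net secondary income
Sum of the known components = 729.83
Net secondary income = CA - (known components) = 463.93 - 729.83 = -265.90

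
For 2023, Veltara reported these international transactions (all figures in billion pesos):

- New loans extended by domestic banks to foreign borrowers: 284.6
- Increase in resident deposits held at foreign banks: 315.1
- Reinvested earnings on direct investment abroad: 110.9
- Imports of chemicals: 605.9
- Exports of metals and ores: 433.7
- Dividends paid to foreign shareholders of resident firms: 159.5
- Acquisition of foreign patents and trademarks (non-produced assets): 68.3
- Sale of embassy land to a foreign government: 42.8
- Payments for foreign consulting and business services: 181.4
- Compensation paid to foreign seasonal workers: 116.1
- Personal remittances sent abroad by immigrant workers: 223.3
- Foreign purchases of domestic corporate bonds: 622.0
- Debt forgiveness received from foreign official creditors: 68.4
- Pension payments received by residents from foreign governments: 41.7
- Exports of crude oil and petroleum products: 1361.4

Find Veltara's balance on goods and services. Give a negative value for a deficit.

1007.8

Goods: -605.9 + 433.7 + 1361.4 = 1189.2
Services: -181.4
Trade balance = 1189.2 + (-181.4) = 1007.8
(Excluded from the trade balance — financial account: new loans extended by domestic banks to foreign borrowers 284.6, increase in resident deposits held at foreign banks 315.1, foreign purchases of domestic corporate bonds 622.0; primary income: reinvested earnings on direct investment abroad 110.9, dividends paid to foreign shareholders of resident firms 159.5, compensation paid to foreign seasonal workers 116.1; capital account: acquisition of foreign patents and trademarks (non-produced assets) 68.3, sale of embassy land to a foreign government 42.8, debt forgiveness received from foreign official creditors 68.4; secondary income: personal remittances sent abroad by immigrant workers 223.3, pension payments received by residents from foreign governments 41.7.)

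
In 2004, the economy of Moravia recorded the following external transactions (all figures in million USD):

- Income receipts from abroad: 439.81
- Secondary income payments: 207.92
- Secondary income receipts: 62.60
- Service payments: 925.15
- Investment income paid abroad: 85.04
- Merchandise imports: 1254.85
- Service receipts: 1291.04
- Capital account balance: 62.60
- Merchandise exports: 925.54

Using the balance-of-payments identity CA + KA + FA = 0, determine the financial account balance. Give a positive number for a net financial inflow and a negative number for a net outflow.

-308.63

Goods balance = 925.54 - 1254.85 = -329.31
Services balance = 1291.04 - 925.15 = 365.89
Trade balance (goods + services) = -329.31 + 365.89 = 36.58
Net primary income = 439.81 - 85.04 = 354.77
Net secondary income = 62.60 - 207.92 = -145.32
Current account = 36.58 + 354.77 + (-145.32) = 246.03
Financial account = -(246.03 + 62.60) = -308.63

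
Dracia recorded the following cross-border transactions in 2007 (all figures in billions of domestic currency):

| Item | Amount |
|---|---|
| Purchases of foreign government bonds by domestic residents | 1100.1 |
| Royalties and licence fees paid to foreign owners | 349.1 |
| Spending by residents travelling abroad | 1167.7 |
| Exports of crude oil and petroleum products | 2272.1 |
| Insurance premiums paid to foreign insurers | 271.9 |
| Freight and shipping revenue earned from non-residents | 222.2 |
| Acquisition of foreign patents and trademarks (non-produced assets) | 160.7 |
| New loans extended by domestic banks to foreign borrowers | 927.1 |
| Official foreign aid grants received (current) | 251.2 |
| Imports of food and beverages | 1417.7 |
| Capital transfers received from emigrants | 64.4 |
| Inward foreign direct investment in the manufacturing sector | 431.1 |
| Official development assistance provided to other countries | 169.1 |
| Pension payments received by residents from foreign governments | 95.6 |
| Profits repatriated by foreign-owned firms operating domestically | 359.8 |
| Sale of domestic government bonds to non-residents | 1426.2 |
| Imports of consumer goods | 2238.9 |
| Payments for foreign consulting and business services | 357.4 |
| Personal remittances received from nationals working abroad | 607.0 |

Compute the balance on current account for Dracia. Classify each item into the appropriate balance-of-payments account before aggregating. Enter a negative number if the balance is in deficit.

-2883.5

Goods: -1417.7 + 2272.1 - 2238.9 = -1384.5
Services: -349.1 - 357.4 - 271.9 - 1167.7 + 222.2 = -1923.9
Primary income: -359.8
Secondary income: -169.1 + 95.6 + 607.0 + 251.2 = 784.7
Current account = (-1384.5) + (-1923.9) + (-359.8) + 784.7 = -2883.5
(Excluded from the current account — financial account: purchases of foreign government bonds by domestic residents 1100.1, new loans extended by domestic banks to foreign borrowers 927.1, inward foreign direct investment in the manufacturing sector 431.1, sale of domestic government bonds to non-residents 1426.2; capital account: acquisition of foreign patents and trademarks (non-produced assets) 160.7, capital transfers received from emigrants 64.4.)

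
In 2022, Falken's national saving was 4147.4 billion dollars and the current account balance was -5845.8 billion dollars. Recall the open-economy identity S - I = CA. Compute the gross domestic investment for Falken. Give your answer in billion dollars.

9993.2

I = S - CA = 4147.4 - (-5845.8) = 9993.2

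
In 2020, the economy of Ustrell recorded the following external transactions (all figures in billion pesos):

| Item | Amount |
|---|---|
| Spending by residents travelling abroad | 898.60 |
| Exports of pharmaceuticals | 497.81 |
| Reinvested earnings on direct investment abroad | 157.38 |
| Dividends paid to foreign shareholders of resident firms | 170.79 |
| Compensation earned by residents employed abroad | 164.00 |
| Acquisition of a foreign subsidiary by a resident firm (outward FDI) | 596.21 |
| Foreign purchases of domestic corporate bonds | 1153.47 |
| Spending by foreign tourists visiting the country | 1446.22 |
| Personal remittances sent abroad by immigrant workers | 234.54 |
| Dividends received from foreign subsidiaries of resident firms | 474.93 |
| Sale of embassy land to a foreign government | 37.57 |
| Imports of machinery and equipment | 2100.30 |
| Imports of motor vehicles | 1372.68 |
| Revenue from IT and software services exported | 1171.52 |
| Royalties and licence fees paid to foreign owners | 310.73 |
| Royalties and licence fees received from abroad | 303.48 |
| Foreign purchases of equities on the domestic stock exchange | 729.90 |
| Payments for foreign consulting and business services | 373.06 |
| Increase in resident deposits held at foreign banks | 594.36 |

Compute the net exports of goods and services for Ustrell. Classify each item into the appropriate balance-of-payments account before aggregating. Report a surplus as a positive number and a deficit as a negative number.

-1636.34

Goods: -1372.68 + 497.81 - 2100.30 = -2975.17
Services: 303.48 + 1171.52 + 1446.22 - 898.60 - 373.06 - 310.73 = 1338.83
Trade balance = -2975.17 + 1338.83 = -1636.34
(Excluded from the trade balance — primary income: reinvested earnings on direct investment abroad 157.38, dividends paid to foreign shareholders of resident firms 170.79, compensation earned by residents employed abroad 164.00, dividends received from foreign subsidiaries of resident firms 474.93; financial account: acquisition of a foreign subsidiary by a resident firm (outward FDI) 596.21, foreign purchases of domestic corporate bonds 1153.47, foreign purchases of equities on the domestic stock exchange 729.90, increase in resident deposits held at foreign banks 594.36; secondary income: personal remittances sent abroad by immigrant workers 234.54; capital account: sale of embassy land to a foreign government 37.57.)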